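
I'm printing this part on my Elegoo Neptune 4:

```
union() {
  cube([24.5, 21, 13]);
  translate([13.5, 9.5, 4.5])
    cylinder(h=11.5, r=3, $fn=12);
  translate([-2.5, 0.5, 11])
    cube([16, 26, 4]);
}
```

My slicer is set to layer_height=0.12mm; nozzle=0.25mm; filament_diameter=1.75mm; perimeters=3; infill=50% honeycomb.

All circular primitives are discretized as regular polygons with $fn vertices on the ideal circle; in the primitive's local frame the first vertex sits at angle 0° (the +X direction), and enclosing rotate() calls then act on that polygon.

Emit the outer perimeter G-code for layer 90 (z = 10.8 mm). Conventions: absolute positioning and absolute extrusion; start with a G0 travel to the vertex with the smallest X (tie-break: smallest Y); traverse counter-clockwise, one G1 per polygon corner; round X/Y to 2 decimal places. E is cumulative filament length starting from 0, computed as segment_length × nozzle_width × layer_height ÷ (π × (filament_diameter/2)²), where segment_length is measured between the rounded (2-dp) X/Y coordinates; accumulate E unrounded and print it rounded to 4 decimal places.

G0 X0.00 Y0.00 Z10.80
G1 X24.50 Y0.00 E0.3056
G1 X24.50 Y21.00 E0.5675
G1 X0.00 Y21.00 E0.8731
G1 X0.00 Y0.00 E1.1350

At z = 10.8 mm: the cube is present — its section is the full 24.5×21 rectangle; the cylinder at (13.5, 9.5): section is a regular 12-gon, circumradius r=3; the cube at (-2.5, 0.5) does not reach this height (z outside [11, 15]); Taking the union: the r=3 cylinder at (13.5, 9.5) lies entirely inside the 24.5×21 cube, so the union is just the 24.5×21 cube — 1 connected region. The outline is a single polygon with 4 vertices. Extrusion per mm of travel: 0.25 × 0.12 / (π × 0.875²) = 0.012473. Accumulating E over each segment gives final E = 1.1350.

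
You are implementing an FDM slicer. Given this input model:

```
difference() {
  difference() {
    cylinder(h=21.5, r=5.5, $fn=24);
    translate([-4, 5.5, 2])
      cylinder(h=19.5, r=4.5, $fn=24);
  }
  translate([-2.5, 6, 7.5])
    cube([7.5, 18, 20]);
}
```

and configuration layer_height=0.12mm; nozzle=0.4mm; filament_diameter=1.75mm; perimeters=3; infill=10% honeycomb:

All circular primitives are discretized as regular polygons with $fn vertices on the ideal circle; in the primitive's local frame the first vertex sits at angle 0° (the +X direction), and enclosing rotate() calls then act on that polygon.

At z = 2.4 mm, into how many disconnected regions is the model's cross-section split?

1

At z = 2.4 mm: the cylinder: section is a regular 24-gon, circumradius r=5.5; the r=4.5 cylinder at (-4, 5.5) contributes a regular 24-gon of circumradius 4.5; Subtracting the remaining from the first: starting from the r=5.5 cylinder, the r=4.5 cylinder at (-4, 5.5) partially overlaps it — only the 15.64 mm² overlap (of its 62.89 mm²) is removed, clipping the outline — 1 connected region; the cube at (-2.5, 6) is absent (z outside [7.5, 27.5]); Subtracting the remaining from the first: none of the subtracted shapes is present at this height, so that combined region is unchanged — 1 connected region. The result has 1 disconnected region.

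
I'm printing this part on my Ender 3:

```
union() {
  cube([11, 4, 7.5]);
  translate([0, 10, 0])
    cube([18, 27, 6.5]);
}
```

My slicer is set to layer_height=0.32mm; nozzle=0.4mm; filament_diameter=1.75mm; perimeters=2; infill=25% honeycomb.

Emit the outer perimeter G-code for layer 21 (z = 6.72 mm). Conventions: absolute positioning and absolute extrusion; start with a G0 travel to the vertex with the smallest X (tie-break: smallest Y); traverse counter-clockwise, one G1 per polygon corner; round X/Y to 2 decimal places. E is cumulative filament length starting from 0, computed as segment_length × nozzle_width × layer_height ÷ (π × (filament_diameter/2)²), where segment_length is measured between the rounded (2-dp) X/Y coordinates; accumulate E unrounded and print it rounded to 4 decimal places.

At z = 6.72 mm: the cube is present — its section is the full 11×4 rectangle; the cube at (0, 10) does not reach this height (z outside [0, 6.5]); Merging all regions: only the 11×4 cube is present, so the union is just that shape — 1 connected region. The outline is a single polygon with 4 vertices. Extrusion per mm of travel: 0.4 × 0.32 / (π × 0.875²) = 0.053216. Accumulating E over each segment gives final E = 1.5965.

G0 X0.00 Y0.00 Z6.72
G1 X11.00 Y0.00 E0.5854
G1 X11.00 Y4.00 E0.7982
G1 X0.00 Y4.00 E1.3836
G1 X0.00 Y0.00 E1.5965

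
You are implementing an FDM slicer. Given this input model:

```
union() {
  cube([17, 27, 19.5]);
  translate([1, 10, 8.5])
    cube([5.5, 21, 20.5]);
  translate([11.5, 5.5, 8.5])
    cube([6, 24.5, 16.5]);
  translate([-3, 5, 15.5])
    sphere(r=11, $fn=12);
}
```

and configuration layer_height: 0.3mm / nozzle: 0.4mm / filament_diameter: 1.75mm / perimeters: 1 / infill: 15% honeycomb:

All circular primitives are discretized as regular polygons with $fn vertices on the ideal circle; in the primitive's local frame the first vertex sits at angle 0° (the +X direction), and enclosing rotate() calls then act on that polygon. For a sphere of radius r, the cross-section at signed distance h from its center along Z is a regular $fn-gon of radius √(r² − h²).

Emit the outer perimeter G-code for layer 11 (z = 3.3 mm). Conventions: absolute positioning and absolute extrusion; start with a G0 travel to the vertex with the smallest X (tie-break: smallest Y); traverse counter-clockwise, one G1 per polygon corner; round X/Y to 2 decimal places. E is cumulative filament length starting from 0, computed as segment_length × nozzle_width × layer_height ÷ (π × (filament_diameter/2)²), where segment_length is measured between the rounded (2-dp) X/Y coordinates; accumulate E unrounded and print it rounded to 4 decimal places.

G0 X0.00 Y0.00 Z3.30
G1 X17.00 Y0.00 E0.8481
G1 X17.00 Y27.00 E2.1952
G1 X0.00 Y27.00 E3.0433
G1 X0.00 Y0.00 E4.3903

At z = 3.3 mm: the cube is present — its section is the full 17×27 rectangle; the cube at (1, 10) is absent (z outside [8.5, 29]); the cube at (11.5, 5.5) is not intersected at this z (z outside [8.5, 25]); the sphere at (-3, 5) does not reach this height (|z−center|=12.200 > r=11); Merging all regions: only the 17×27 cube is present, so the union is just that shape — 1 connected region. The outline is a single polygon with 4 vertices. Extrusion per mm of travel: 0.4 × 0.3 / (π × 0.875²) = 0.049890. Accumulating E over each segment gives final E = 4.3903.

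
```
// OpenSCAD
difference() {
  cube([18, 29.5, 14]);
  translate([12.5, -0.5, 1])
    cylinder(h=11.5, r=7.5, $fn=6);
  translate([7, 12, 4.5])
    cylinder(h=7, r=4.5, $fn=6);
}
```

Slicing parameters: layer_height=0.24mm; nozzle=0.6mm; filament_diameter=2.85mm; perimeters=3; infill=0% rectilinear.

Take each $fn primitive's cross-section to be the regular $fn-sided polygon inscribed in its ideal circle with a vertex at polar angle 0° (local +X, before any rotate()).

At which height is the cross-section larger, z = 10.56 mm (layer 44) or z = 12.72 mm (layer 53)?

Layer 44 (z = 10.56): the 18×29.5 cube contributes its full rectangle (area 531.00 mm²); the r=7.5 cylinder at (12.5, -0.5) contributes a regular 6-gon of circumradius 7.5 (area = (6/2)·7.500²·sin(360°/6) = 146.14 mm²); the cylinder at (7, 12): section is a regular 6-gon, circumradius r=4.5 (area = (6/2)·4.500²·sin(360°/6) = 52.61 mm²); After the difference (first − rest): starting from the 18×29.5 cube (531.00 mm²), the r=7.5 cylinder at (12.5, -0.5) partially overlaps it — only the 63.18 mm² overlap (of its 146.14 mm²) is removed, clipping the outline; the r=4.5 cylinder at (7, 12) lies wholly inside it (removes its full 52.61 mm² and its 27.00 mm outline becomes a hole wall) — area = 415.21 mm². So its area = 415.21 mm². Layer 53 (z = 12.72): the cube is present — its section is the full 18×29.5 rectangle (area 531.00 mm²); the cylinder at (12.5, -0.5) is not intersected at this z (z outside [1, 12.5]); the cylinder at (7, 12) is absent (z outside [4.5, 11.5]); Subtracting the remaining from the first: none of the subtracted shapes is present at this height, so the 18×29.5 cube is unchanged — area = 531.00 mm². So its area = 531.00 mm². Layer 53 is larger (531.00 vs 415.21 mm²).

layer 53 (z = 12.72 mm)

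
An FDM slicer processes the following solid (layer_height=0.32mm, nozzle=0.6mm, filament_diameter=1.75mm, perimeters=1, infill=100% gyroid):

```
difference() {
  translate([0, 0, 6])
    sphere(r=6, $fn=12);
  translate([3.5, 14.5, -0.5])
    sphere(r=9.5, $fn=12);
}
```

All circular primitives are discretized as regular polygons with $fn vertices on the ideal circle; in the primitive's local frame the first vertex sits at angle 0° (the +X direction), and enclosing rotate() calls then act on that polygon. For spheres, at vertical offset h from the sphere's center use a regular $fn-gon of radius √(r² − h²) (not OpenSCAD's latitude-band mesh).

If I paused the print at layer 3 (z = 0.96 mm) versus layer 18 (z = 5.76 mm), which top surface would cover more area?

Layer 3 (z = 0.96): the r=6 sphere slices to a regular 12-gon of circumradius 3.256 (√(r²−h²) with h=5.04 from center) (area = (12/2)·3.256²·sin(360°/12) = 31.80 mm²); the r=9.5 sphere at (3.5, 14.5) contributes a regular 12-gon of circumradius √(9.5²−1.46²) = 9.387 (area = (12/2)·9.387²·sin(360°/12) = 264.36 mm²); Taking the first minus the rest: starting from the r=6 sphere (31.80 mm²), the r=9.5 sphere at (3.5, 14.5) misses the remaining region (no effect) — area = 31.80 mm². So its area = 31.80 mm². Layer 18 (z = 5.76): the r=6 sphere contributes a regular 12-gon of circumradius √(6²−0.24²) = 5.995 (area = (12/2)·5.995²·sin(360°/12) = 107.83 mm²); the sphere at (3.5, 14.5): section is a regular 12-gon, circumradius = √(r²−h²) = √(9.5²−6.26²) = 7.146 (area = (12/2)·7.146²·sin(360°/12) = 153.19 mm²); Taking the first minus the rest: starting from the r=6 sphere (107.83 mm²), the r=9.5 sphere at (3.5, 14.5) misses the remaining region (no effect) — area = 107.83 mm². So its area = 107.83 mm². Layer 18 is larger (107.83 vs 31.80 mm²).

layer 18 (z = 5.76 mm)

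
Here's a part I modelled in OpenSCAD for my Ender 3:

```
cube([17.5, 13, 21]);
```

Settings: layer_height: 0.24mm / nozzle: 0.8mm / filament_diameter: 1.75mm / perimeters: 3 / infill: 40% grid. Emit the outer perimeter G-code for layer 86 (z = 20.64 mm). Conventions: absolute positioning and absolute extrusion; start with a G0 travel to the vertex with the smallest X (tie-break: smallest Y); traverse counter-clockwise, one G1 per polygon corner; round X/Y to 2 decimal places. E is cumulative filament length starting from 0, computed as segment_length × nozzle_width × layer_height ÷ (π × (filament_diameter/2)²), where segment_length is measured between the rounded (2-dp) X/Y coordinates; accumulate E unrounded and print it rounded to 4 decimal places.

G0 X0.00 Y0.00 Z20.64
G1 X17.50 Y0.00 E1.3969
G1 X17.50 Y13.00 E2.4346
G1 X0.00 Y13.00 E3.8316
G1 X0.00 Y0.00 E4.8693

At z = 20.64 mm: the 17.5×13 cube contributes its full rectangle. The outline is a single polygon with 4 vertices. Extrusion per mm of travel: 0.8 × 0.24 / (π × 0.875²) = 0.079824. Accumulating E over each segment gives final E = 4.8693.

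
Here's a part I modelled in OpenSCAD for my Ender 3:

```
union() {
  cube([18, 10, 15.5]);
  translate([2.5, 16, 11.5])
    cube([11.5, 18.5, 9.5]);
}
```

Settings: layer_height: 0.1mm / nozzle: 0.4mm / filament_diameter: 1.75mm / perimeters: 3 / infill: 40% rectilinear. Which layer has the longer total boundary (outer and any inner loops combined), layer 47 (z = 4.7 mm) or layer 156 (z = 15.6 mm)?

layer 156 (z = 15.6 mm)

Layer 47 (z = 4.7): the cube is present — its section is the full 18×10 rectangle (perimeter 56.00 mm); the cube at (2.5, 16) is absent (z outside [11.5, 21]); Taking the union: only the 18×10 cube is present, so the union is just that shape — boundary = 56.00 mm. So its perimeter = 56.00 mm. Layer 156 (z = 15.6): the cube is absent (z outside [0, 15.5]); the cube at (2.5, 16) (footprint 11.5×18.5) is included at this height (perimeter 60.00 mm); Merging all regions: only the 11.5×18.5 cube at (2.5, 16) is present, so the union is just that shape — boundary = 60.00 mm. So its perimeter = 60.00 mm. Layer 156 is larger (60.00 vs 56.00 mm).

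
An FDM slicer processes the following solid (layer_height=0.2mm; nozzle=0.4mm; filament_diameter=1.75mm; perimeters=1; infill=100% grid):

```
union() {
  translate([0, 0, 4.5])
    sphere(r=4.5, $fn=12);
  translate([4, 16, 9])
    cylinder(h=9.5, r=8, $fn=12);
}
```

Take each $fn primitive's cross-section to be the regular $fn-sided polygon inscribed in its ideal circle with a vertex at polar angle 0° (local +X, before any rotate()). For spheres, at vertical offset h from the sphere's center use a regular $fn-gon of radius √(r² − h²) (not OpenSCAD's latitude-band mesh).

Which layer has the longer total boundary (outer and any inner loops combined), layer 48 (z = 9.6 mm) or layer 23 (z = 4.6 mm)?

layer 48 (z = 9.6 mm)

Layer 48 (z = 9.6): the sphere is absent (|z−center|=5.100 > r=4.5); the r=8 cylinder at (4, 16) gives a regular 12-gon of circumradius 8 (constant along its height) (perimeter = 2·12·8.000·sin(180°/12) = 49.69 mm); Combining (union): only the r=8 cylinder at (4, 16) is present, so the union is just that shape — boundary = 49.69 mm. So its perimeter = 49.69 mm. Layer 23 (z = 4.6): the r=4.5 sphere slices to a regular 12-gon of circumradius 4.499 (√(r²−h²) with h=0.1 from center) (perimeter = 2·12·4.499·sin(180°/12) = 27.95 mm); the cylinder at (4, 16) is absent (z outside [9, 18.5]); Taking the union: only the r=4.5 sphere is present, so the union is just that shape — boundary = 27.95 mm. So its perimeter = 27.95 mm. Layer 48 is larger (49.69 vs 27.95 mm).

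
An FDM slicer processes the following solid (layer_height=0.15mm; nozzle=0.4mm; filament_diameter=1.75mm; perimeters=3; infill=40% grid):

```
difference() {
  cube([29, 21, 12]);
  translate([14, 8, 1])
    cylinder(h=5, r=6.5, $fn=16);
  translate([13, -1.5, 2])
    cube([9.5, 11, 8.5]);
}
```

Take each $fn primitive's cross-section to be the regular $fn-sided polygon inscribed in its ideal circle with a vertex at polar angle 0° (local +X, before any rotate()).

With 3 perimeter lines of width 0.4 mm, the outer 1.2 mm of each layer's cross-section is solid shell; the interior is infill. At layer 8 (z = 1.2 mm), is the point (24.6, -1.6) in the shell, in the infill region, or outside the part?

At z = 1.2 mm: the cube (footprint 29×21) is included at this height; the r=6.5 cylinder at (14, 8) gives a regular 16-gon of circumradius 6.5 (constant along its height); the cube at (13, -1.5) is absent (z outside [2, 10.5]); After the difference (first − rest): starting from the 29×21 cube, the r=6.5 cylinder at (14, 8) lies wholly inside it (removes its full 129.35 mm² and its 40.58 mm outline becomes a hole wall) — 1 connected region with 1 hole. Overall, the cross-section is one region with 1 hole. The nearest boundary edge runs (29.00, 0.00)→(0.00, 0.00); distance from the point to it = 1.60 mm. The point is not inside any of the regions above, so it lies outside the cross-section (1.60 mm from the nearest boundary).

outside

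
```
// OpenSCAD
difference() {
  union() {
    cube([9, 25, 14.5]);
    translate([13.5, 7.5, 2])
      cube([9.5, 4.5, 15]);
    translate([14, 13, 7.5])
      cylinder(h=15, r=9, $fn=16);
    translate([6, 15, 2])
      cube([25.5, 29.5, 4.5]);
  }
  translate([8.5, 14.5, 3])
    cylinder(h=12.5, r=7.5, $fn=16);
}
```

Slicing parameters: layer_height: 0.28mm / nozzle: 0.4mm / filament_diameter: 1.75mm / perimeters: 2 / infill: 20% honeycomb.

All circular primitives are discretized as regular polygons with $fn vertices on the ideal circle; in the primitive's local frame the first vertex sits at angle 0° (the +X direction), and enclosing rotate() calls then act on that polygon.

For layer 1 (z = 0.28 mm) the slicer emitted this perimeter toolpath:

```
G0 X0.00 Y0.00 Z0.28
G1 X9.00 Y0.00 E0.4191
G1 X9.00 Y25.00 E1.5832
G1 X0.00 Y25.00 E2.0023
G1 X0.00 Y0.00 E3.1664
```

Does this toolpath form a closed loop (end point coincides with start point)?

Start point (G0): (0.00, 0.00). End point (last G1): the path returns to the start — closed.

yes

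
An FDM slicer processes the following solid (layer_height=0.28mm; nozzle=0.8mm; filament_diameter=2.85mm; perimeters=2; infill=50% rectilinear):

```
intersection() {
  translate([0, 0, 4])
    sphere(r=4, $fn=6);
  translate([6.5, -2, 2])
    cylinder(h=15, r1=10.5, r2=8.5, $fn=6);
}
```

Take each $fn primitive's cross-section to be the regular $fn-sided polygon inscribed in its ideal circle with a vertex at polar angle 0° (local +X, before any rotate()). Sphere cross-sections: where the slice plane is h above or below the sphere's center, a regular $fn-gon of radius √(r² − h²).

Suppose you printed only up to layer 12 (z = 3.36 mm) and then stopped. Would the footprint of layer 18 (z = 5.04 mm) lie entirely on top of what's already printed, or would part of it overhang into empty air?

Compare the two slices. At z = 3.36: the sphere: section is a regular 6-gon, circumradius = √(r²−h²) = √(4²−0.64²) = 3.948 (area = (6/2)·3.948²·sin(360°/6) = 40.51 mm²); the cone at (6.5, -2): at t=0.091 of its height the radius interpolates to r₁+(r₂−r₁)t = 10.319, giving a regular 6-gon of that circumradius (area = (6/2)·10.319²·sin(360°/6) = 276.63 mm²); Taking the intersection: the cone at (6.5, -2) partially overlaps the r=4 sphere; clipping to the common part keeps 35.40 mm² — area = 35.40 mm². At z = 5.04: the r=4 sphere slices to a regular 6-gon of circumradius 3.862 (√(r²−h²) with h=1.04 from center) (area = (6/2)·3.862²·sin(360°/6) = 38.76 mm²); the cone at (6.5, -2) contributes a regular 6-gon of circumradius 10.095 (interpolated between r1=10.5 and r2=8.5 at t=0.203) (area = (6/2)·10.095²·sin(360°/6) = 264.75 mm²); Taking the intersection: the cone at (6.5, -2) partially overlaps the r=4 sphere; clipping to the common part keeps 33.12 mm² — area = 33.12 mm². Checking containment: the cross-section at z = 5.04 is a subset of the cross-section at z = 3.36.

entirely on top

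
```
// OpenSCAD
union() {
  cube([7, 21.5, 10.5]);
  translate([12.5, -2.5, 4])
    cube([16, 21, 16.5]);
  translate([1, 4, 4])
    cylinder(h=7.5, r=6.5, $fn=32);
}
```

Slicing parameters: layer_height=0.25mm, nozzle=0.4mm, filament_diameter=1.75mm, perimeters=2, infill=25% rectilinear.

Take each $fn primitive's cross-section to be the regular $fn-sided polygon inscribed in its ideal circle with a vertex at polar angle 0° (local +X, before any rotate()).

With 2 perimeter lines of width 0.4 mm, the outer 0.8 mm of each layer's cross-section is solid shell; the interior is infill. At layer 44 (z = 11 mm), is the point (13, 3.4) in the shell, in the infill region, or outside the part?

At z = 11 mm: the cube is not intersected at this z (z outside [0, 10.5]); the cube at (12.5, -2.5) is present — its section is the full 16×21 rectangle; the r=6.5 cylinder at (1, 4) contributes a regular 32-gon of circumradius 6.5; Merging all regions: the 2 present regions are separate (no shared area or edge), so areas and boundary lengths simply add and each stays a separate island — 2 connected regions. Overall, the cross-section has 2 separate islands. The nearest boundary edge runs (12.50, -2.50)→(12.50, 18.50); distance from the point to it = 0.50 mm. (Shell/infill is judged within the island containing the point — the largest one.) The point is inside the cross-section, 0.50 mm from the nearest boundary — within the 0.8 mm shell band (2 × 0.4).

shell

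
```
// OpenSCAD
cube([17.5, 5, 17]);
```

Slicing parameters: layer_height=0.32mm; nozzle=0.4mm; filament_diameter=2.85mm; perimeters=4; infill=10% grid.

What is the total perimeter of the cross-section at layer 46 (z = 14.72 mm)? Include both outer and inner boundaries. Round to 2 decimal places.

At z = 14.72 mm: the cube (footprint 17.5×5) is included at this height (perimeter 45.00 mm). Overall, the cross-section is a single solid region. Total boundary length (outer) = 45.00 mm.

45.00 mm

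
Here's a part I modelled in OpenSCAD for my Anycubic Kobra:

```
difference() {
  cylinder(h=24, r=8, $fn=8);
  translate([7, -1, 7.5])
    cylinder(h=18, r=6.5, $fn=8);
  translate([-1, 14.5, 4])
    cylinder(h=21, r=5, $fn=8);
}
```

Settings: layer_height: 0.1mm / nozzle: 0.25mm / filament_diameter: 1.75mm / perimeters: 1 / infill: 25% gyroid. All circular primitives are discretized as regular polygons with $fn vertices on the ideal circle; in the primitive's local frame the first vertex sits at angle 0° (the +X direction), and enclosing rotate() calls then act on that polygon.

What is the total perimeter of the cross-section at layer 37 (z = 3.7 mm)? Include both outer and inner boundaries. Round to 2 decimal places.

At z = 3.7 mm: the r=8 cylinder gives a regular 8-gon of circumradius 8 (constant along its height) (perimeter = 2·8·8.000·sin(180°/8) = 48.98 mm); the cylinder at (7, -1) is not intersected at this z (z outside [7.5, 25.5]); the cylinder at (-1, 14.5) does not reach this height (z outside [4, 25]); After the difference (first − rest): none of the subtracted shapes is present at this height, so the r=8 cylinder is unchanged — boundary = 48.98 mm. Overall, the cross-section is a single solid region. Total boundary length (outer) = 48.98 mm.

48.98 mm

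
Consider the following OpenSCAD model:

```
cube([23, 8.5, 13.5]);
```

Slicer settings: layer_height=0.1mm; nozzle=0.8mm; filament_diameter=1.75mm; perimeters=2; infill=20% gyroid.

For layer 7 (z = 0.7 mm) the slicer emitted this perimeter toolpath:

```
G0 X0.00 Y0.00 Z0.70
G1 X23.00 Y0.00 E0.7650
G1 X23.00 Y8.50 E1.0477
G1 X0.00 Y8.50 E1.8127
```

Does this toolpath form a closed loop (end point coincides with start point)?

Start point (G0): (0.00, 0.00). End point (last G1): the path does not return to the start — open.

no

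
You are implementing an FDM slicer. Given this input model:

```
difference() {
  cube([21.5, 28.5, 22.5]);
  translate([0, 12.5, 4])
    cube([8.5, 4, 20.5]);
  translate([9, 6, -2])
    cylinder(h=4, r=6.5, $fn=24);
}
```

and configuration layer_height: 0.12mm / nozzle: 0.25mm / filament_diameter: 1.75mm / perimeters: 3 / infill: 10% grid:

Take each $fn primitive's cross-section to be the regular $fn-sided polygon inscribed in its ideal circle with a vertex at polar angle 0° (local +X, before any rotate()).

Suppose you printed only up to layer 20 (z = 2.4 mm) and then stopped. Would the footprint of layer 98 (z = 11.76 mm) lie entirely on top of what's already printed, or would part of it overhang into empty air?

entirely on top

Compare the two slices. At z = 2.4: the cube is present — its section is the full 21.5×28.5 rectangle (area 612.75 mm²); the cube at (0, 12.5) is absent (z outside [4, 24.5]); the cylinder at (9, 6) is not intersected at this z (z outside [-2, 2]); Subtracting the remaining from the first: none of the subtracted shapes is present at this height, so the 21.5×28.5 cube is unchanged — area = 612.75 mm². At z = 11.76: the 21.5×28.5 cube contributes its full rectangle (area 612.75 mm²); the cube at (0, 12.5) (footprint 8.5×4) is included at this height (area 34.00 mm²); the cylinder at (9, 6) does not reach this height (z outside [-2, 2]); Subtracting the remaining from the first: starting from the 21.5×28.5 cube (612.75 mm²), the 8.5×4 cube at (0, 12.5) lies inside it touching the edge (removes its full 34.00 mm²) — area = 578.75 mm². Checking containment: the cross-section at z = 11.76 is a subset of the cross-section at z = 2.4.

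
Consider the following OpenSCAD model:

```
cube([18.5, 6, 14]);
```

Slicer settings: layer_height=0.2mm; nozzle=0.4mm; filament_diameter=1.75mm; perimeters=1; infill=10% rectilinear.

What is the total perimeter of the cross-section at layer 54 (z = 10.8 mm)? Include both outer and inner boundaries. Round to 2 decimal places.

49.00 mm

At z = 10.8 mm: the cube is present — its section is the full 18.5×6 rectangle (perimeter 49.00 mm). Overall, the cross-section is a single solid region. Total boundary length (outer) = 49.00 mm.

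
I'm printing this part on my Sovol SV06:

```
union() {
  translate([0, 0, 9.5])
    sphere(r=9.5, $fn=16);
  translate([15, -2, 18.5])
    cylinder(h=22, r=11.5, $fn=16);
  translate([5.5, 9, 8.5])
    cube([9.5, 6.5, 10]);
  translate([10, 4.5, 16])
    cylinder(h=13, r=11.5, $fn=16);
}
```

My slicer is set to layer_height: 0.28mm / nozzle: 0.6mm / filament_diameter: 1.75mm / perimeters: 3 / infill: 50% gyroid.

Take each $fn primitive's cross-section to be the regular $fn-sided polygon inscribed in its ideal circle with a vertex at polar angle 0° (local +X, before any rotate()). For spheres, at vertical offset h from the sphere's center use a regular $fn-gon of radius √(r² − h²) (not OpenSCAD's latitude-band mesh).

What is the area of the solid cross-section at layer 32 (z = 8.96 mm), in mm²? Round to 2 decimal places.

337.15 mm²

At z = 8.96 mm: the sphere: section is a regular 16-gon, circumradius = √(r²−h²) = √(9.5²−0.54²) = 9.485 (area = (16/2)·9.485²·sin(360°/16) = 275.40 mm²); the cylinder at (15, -2) is not intersected at this z (z outside [18.5, 40.5]); the cube at (5.5, 9) is present — its section is the full 9.5×6.5 rectangle (area 61.75 mm²); the cylinder at (10, 4.5) is not intersected at this z (z outside [16, 29]); Combining (union): the 2 present regions are separate (no shared area or edge), so areas and boundary lengths simply add and each stays a separate island — area = 337.15 mm². Overall, the cross-section has 2 separate islands. Net area = 337.15 mm².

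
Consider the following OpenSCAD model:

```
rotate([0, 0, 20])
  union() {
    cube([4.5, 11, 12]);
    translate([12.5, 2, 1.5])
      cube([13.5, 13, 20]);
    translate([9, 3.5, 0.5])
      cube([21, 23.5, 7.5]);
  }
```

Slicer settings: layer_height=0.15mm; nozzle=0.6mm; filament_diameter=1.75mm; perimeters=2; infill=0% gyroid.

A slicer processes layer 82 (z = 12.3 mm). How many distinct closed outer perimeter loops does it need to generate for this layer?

1

At z = 12.3 mm: the cube does not reach this height (z outside [0, 12]); the 13.5×13 cube at (12.5, 2) contributes its full rectangle; the cube at (9, 3.5) is not intersected at this z (z outside [0.5, 8]); Combining (union): only the 13.5×13 cube at (12.5, 2) is present, so the union is just that shape — 1 connected region; (rotated 20° about Z; rotation is an isometry so areas/perimeters/island counts are preserved). The result has 1 disconnected region.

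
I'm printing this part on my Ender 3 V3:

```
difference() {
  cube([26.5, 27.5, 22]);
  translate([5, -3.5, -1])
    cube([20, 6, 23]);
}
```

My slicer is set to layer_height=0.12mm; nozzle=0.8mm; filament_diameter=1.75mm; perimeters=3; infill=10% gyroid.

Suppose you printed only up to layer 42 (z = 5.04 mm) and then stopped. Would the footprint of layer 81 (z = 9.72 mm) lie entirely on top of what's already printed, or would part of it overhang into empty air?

Compare the two slices. At z = 5.04: the 26.5×27.5 cube contributes its full rectangle (area 728.75 mm²); the cube at (5, -3.5) (footprint 20×6) is included at this height (area 120.00 mm²); Subtracting the remaining from the first: starting from the 26.5×27.5 cube (728.75 mm²), the 20×6 cube at (5, -3.5) partially overlaps it — only the 50.00 mm² overlap (of its 120.00 mm²) is removed, clipping the outline — area = 678.75 mm². At z = 9.72: the cube (footprint 26.5×27.5) is included at this height (area 728.75 mm²); the cube at (5, -3.5) (footprint 20×6) is included at this height (area 120.00 mm²); Taking the first minus the rest: starting from the 26.5×27.5 cube (728.75 mm²), the 20×6 cube at (5, -3.5) partially overlaps it — only the 50.00 mm² overlap (of its 120.00 mm²) is removed, clipping the outline — area = 678.75 mm². Checking containment: the cross-section at z = 9.72 is a subset of the cross-section at z = 5.04.

entirely on top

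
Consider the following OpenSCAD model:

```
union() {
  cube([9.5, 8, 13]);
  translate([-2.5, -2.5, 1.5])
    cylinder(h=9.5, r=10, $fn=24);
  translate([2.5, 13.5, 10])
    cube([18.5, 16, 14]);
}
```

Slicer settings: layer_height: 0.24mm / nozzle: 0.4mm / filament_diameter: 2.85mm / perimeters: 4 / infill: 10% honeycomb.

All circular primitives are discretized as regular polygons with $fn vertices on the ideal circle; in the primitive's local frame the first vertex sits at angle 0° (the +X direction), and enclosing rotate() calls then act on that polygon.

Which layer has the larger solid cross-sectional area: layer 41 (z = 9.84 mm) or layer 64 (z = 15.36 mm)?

Layer 41 (z = 9.84): the 9.5×8 cube contributes its full rectangle (area 76.00 mm²); the r=10 cylinder at (-2.5, -2.5) gives a regular 24-gon of circumradius 10 (constant along its height) (area = (24/2)·10.000²·sin(360°/24) = 310.58 mm²); the cube at (2.5, 13.5) is absent (z outside [10, 24]); Combining (union): the regions partially overlap — summed areas 386.58 mm² minus the doubly-counted overlap 34.72 mm² gives 351.86 mm² — area = 351.86 mm². So its area = 351.86 mm². Layer 64 (z = 15.36): the cube is absent (z outside [0, 13]); the cylinder at (-2.5, -2.5) does not reach this height (z outside [1.5, 11]); the cube at (2.5, 13.5) is present — its section is the full 18.5×16 rectangle (area 296.00 mm²); Merging all regions: only the 18.5×16 cube at (2.5, 13.5) is present, so the union is just that shape — area = 296.00 mm². So its area = 296.00 mm². Layer 41 is larger (351.86 vs 296.00 mm²).

layer 41 (z = 9.84 mm)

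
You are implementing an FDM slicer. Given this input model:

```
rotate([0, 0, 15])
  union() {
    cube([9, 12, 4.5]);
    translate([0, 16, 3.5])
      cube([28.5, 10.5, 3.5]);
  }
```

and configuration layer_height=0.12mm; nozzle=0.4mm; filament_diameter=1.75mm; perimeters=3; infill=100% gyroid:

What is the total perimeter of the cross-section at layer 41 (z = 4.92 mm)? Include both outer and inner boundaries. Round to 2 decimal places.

78.00 mm

At z = 4.92 mm: the cube does not reach this height (z outside [0, 4.5]); the cube at (0, 16) (footprint 28.5×10.5) is included at this height (perimeter 78.00 mm); Taking the union: only the 28.5×10.5 cube at (0, 16) is present, so the union is just that shape — boundary = 78.00 mm; (rotated 15° about Z; rotation is an isometry so areas/perimeters/island counts are preserved). Overall, the cross-section is a single solid region. Total boundary length (outer) = 78.00 mm.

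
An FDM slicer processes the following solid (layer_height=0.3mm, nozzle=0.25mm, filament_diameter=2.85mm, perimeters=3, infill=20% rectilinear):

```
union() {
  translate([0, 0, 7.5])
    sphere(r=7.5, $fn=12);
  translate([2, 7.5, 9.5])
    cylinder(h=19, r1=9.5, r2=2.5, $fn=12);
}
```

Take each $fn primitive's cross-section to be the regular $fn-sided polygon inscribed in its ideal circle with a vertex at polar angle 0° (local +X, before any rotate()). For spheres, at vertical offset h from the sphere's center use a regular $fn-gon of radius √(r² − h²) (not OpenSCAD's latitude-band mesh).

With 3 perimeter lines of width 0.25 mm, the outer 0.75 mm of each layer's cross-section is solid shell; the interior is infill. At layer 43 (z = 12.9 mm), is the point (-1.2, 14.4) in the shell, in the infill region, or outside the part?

shell

At z = 12.9 mm: the sphere: section is a regular 12-gon, circumradius = √(r²−h²) = √(7.5²−5.4²) = 5.205; the cone at (2, 7.5) (r1=9.5→r2=2.5) has section circumradius 8.247 here — a regular 12-gon; Combining (union): the regions partially overlap (shared area 37.86 mm²), so overlapping operands fuse into one piece — 1 connected region. Overall, the cross-section is a single solid region. The nearest boundary edge runs (-2.12, 14.64)→(2.00, 15.75); distance from the point to it = 0.47 mm. The point is inside the cross-section, 0.47 mm from the nearest boundary — within the 0.75 mm shell band (3 × 0.25).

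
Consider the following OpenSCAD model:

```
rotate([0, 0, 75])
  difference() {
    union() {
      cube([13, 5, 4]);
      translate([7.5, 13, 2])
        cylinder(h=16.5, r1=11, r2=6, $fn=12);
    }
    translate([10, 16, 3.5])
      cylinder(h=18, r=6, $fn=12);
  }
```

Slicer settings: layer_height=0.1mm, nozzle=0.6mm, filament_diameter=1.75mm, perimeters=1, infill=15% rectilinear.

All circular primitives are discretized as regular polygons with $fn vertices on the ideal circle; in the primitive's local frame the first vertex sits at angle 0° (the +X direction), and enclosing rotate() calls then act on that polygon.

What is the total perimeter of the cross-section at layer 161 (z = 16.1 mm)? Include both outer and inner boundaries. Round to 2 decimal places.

43.96 mm

At z = 16.1 mm: the cube does not reach this height (z outside [0, 4]); the cone at (7.5, 13) contributes a regular 12-gon of circumradius 6.727 (interpolated between r1=11 and r2=6 at t=0.855) (perimeter = 2·12·6.727·sin(180°/12) = 41.79 mm); Combining (union): only the cone at (7.5, 13) is present, so the union is just that shape — boundary = 41.79 mm; the r=6 cylinder at (10, 16) gives a regular 12-gon of circumradius 6 (constant along its height) (perimeter = 2·12·6.000·sin(180°/12) = 37.27 mm); After the difference (first − rest): starting from the result so far, the r=6 cylinder at (10, 16) partially overlaps it — only the 73.29 mm² overlap (of its 108.00 mm²) is removed, clipping the outline — boundary = 43.96 mm; (rotated 75° about Z; rotation is an isometry so areas/perimeters/island counts are preserved). Overall, the cross-section is a single solid region. Total boundary length (outer) = 43.96 mm.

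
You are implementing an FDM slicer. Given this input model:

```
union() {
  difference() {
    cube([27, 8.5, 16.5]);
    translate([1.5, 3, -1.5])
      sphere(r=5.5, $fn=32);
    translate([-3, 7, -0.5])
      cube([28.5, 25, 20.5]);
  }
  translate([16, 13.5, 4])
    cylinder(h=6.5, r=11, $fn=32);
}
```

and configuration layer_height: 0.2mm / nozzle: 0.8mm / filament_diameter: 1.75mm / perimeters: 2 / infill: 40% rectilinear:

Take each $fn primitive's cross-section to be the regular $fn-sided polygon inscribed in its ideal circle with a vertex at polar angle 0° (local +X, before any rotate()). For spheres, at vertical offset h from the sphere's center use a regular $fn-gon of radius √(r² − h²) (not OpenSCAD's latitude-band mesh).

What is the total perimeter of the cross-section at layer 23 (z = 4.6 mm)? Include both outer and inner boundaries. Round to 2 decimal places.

At z = 4.6 mm: the cube (footprint 27×8.5) is included at this height (perimeter 71.00 mm); the sphere at (1.5, 3) does not reach this height (|z−center|=6.100 > r=5.5); the cube at (-3, 7) (footprint 28.5×25) is included at this height (perimeter 107.00 mm); Taking the first minus the rest: starting from the 27×8.5 cube, the 28.5×25 cube at (-3, 7) partially overlaps it — only the 38.25 mm² overlap (of its 712.50 mm²) is removed, clipping the outline — boundary = 71.00 mm; the r=11 cylinder at (16, 13.5) gives a regular 32-gon of circumradius 11 (constant along its height) (perimeter = 2·32·11.000·sin(180°/32) = 69.00 mm); Merging all regions: the regions partially overlap (shared area 55.20 mm²), so the edge portions inside another operand are dropped and the merged outline is re-measured after clipping — boundary (outer + 1 inner loop) = 100.59 mm. Overall, the cross-section is one region with 1 hole. Total boundary length (outer + inner) = 100.59 mm.

100.59 mm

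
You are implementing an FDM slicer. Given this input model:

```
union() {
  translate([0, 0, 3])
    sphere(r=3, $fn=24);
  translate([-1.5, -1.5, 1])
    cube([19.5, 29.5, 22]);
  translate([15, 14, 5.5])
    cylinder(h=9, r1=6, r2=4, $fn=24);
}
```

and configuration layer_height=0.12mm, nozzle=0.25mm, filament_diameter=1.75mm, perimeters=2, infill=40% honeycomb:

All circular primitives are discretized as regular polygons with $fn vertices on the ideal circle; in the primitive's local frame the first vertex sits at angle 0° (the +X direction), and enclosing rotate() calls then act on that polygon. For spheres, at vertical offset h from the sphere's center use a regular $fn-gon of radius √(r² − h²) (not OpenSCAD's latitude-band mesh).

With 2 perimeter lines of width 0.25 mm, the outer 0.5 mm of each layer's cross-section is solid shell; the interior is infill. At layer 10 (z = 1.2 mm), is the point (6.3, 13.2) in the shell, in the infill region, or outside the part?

infill

At z = 1.2 mm: the r=3 sphere slices to a regular 24-gon of circumradius 2.400 (√(r²−h²) with h=1.8 from center); the 19.5×29.5 cube at (-1.5, -1.5) contributes its full rectangle; the cone at (15, 14) does not reach this height (z outside [5.5, 14.5]); Merging all regions: the regions partially overlap (shared area 13.38 mm²), so overlapping operands fuse into one piece — 1 connected region. Overall, the cross-section is a single solid region. The nearest boundary edge runs (-1.50, 1.85)→(-1.50, 28.00); distance from the point to it = 7.80 mm. The point is inside the cross-section and 7.80 mm from the nearest boundary — more than the 0.5 mm shell width (2 × 0.25), so it's in the infill interior.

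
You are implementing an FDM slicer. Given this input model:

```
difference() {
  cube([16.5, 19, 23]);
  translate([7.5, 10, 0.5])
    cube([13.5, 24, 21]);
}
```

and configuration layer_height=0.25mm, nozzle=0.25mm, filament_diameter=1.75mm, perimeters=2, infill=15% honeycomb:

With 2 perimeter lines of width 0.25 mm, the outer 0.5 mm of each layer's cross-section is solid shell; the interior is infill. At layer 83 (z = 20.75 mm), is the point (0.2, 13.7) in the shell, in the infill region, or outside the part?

shell

At z = 20.75 mm: the cube is present — its section is the full 16.5×19 rectangle; the cube at (7.5, 10) (footprint 13.5×24) is included at this height; After the difference (first − rest): starting from the 16.5×19 cube, the 13.5×24 cube at (7.5, 10) partially overlaps it — only the 81.00 mm² overlap (of its 324.00 mm²) is removed, clipping the outline — 1 connected region. Overall, the cross-section is a single solid region. The nearest boundary edge runs (0.00, 0.00)→(0.00, 19.00); distance from the point to it = 0.20 mm. The point is inside the cross-section, 0.20 mm from the nearest boundary — within the 0.5 mm shell band (2 × 0.25).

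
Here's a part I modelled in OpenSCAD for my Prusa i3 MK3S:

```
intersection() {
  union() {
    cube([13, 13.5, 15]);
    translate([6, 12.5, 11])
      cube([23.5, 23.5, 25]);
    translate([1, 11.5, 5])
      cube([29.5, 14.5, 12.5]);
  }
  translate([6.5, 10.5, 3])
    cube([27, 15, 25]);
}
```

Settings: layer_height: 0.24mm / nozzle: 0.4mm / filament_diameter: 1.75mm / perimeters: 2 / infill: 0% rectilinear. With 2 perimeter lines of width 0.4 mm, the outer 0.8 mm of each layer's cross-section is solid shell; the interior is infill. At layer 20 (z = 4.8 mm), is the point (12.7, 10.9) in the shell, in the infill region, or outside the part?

shell

At z = 4.8 mm: the cube (footprint 13×13.5) is included at this height; the cube at (6, 12.5) does not reach this height (z outside [11, 36]); the cube at (1, 11.5) is not intersected at this z (z outside [5, 17.5]); Combining (union): only the 13×13.5 cube is present, so the union is just that shape — 1 connected region; the cube at (6.5, 10.5) (footprint 27×15) is included at this height; Taking the intersection: the 27×15 cube at (6.5, 10.5) partially overlaps the result so far; clipping to the common part keeps 19.50 mm² — 1 connected region. Overall, the cross-section is a single solid region. The nearest boundary edge runs (13.00, 13.50)→(13.00, 10.50); distance from the point to it = 0.30 mm. The point is inside the cross-section, 0.30 mm from the nearest boundary — within the 0.8 mm shell band (2 × 0.4).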